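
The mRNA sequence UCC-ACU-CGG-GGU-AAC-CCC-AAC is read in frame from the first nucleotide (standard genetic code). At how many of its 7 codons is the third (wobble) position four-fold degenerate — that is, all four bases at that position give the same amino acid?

Codon 1 UCC (Ser): third position 4-fold.
Codon 2 ACU (Thr): third position 4-fold.
Codon 3 CGG (Arg): third position 4-fold.
Codon 4 GGU (Gly): third position 4-fold.
Codon 5 AAC (Asn): third position 2-fold.
Codon 6 CCC (Pro): third position 4-fold.
Codon 7 AAC (Asn): third position 2-fold.
Four-fold degenerate third positions: 5.

5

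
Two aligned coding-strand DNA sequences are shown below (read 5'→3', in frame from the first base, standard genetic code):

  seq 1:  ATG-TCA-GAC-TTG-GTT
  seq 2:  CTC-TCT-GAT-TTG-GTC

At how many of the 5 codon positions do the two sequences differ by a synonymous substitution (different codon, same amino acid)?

Codon 1: ATG Met / CTC Leu — nonsynonymous.
Codon 2: TCA Ser / TCT Ser — synonymous.
Codon 3: GAC Asp / GAT Asp — synonymous.
Codon 4: TTG Leu / TTG Leu — identical.
Codon 5: GTT Val / GTC Val — synonymous.
Synonymous differences: 3.

3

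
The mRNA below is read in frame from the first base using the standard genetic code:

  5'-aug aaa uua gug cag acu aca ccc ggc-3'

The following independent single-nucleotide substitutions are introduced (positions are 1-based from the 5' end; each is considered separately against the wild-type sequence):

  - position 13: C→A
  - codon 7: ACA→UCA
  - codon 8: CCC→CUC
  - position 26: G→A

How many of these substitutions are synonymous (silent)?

0

Codon 5: CAG (Gln) → AAG (Lys) — missense.
Codon 7: ACA (Thr) → UCA (Ser) — missense.
Codon 8: CCC (Pro) → CUC (Leu) — missense.
Codon 9: GGC (Gly) → GAC (Asp) — missense.
Synonymous: 0 of 4.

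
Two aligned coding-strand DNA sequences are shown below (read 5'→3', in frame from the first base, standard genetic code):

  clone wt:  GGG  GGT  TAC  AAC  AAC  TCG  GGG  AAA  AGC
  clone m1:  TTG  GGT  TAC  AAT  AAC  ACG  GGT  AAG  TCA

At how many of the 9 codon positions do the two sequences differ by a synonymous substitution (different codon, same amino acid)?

4

Codon 1: GGG Gly / TTG Leu — nonsynonymous.
Codon 2: GGT Gly / GGT Gly — identical.
Codon 3: TAC Tyr / TAC Tyr — identical.
Codon 4: AAC Asn / AAT Asn — synonymous.
Codon 5: AAC Asn / AAC Asn — identical.
Codon 6: TCG Ser / ACG Thr — nonsynonymous.
Codon 7: GGG Gly / GGT Gly — synonymous.
Codon 8: AAA Lys / AAG Lys — synonymous.
Codon 9: AGC Ser / TCA Ser — synonymous.
Synonymous differences: 4.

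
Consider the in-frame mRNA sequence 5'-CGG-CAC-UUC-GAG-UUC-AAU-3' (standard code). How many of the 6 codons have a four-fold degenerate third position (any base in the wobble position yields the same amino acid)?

1

Codon 1 CGG (Arg): third position 4-fold.
Codon 2 CAC (His): third position 2-fold.
Codon 3 UUC (Phe): third position 2-fold.
Codon 4 GAG (Glu): third position 2-fold.
Codon 5 UUC (Phe): third position 2-fold.
Codon 6 AAU (Asn): third position 2-fold.
Four-fold degenerate third positions: 1.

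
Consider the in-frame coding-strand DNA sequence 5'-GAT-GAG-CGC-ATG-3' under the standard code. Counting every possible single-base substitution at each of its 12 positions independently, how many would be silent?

Codon 1 (GAT, Asp): 1 synonymous substitution.
Codon 2 (GAG, Glu): 1 synonymous substitution.
Codon 3 (CGC, Arg): 3 synonymous substitutions.
Codon 4 (ATG, Met): 0 synonymous substitutions.
Total: 1 + 1 + 3 + 0 = 5.

5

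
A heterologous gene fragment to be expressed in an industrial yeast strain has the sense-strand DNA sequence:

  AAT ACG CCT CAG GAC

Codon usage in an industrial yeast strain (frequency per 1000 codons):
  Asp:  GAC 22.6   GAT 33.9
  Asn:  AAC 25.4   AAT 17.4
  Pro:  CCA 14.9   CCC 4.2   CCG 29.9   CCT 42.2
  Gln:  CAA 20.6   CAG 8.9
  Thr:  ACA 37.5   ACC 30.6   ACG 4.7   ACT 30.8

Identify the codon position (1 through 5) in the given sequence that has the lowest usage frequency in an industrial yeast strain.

2

Codon 1 AAT (Asn): 17.4 per 1000.
Codon 2 ACG (Thr): 4.7 per 1000.
Codon 3 CCT (Pro): 42.2 per 1000.
Codon 4 CAG (Gln): 8.9 per 1000.
Codon 5 GAC (Asp): 22.6 per 1000.
Lowest frequency is 4.7 at codon 2.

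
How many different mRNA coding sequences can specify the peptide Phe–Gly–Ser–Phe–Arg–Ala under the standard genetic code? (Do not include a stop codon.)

2304

Phe: 2 codons.
Gly: 4 codons.
Ser: 6 codons.
Phe: 2 codons.
Arg: 6 codons.
Ala: 4 codons.
2 × 4 × 6 × 2 × 6 × 4 = 2304.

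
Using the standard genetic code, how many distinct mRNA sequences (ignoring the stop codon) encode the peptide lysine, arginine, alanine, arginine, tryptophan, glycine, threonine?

4608

Lys: 2 codons.
Arg: 6 codons.
Ala: 4 codons.
Arg: 6 codons.
Trp: 1 codon.
Gly: 4 codons.
Thr: 4 codons.
2 × 6 × 4 × 6 × 1 × 4 × 4 = 4608.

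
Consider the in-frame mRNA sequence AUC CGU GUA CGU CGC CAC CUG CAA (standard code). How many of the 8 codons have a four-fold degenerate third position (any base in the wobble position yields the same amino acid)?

Codon 1 AUC (Ile): third position 3-fold.
Codon 2 CGU (Arg): third position 4-fold.
Codon 3 GUA (Val): third position 4-fold.
Codon 4 CGU (Arg): third position 4-fold.
Codon 5 CGC (Arg): third position 4-fold.
Codon 6 CAC (His): third position 2-fold.
Codon 7 CUG (Leu): third position 4-fold.
Codon 8 CAA (Gln): third position 2-fold.
Four-fold degenerate third positions: 5.

5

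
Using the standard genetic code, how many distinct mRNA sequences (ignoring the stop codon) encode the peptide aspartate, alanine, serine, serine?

Asp: 2 codons.
Ala: 4 codons.
Ser: 6 codons.
Ser: 6 codons.
2 × 4 × 6 × 6 = 288.

288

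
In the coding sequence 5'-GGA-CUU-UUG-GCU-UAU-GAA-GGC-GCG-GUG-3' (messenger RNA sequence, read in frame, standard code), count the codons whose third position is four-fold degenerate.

6

Codon 1 GGA (Gly): third position 4-fold.
Codon 2 CUU (Leu): third position 4-fold.
Codon 3 UUG (Leu): third position 2-fold.
Codon 4 GCU (Ala): third position 4-fold.
Codon 5 UAU (Tyr): third position 2-fold.
Codon 6 GAA (Glu): third position 2-fold.
Codon 7 GGC (Gly): third position 4-fold.
Codon 8 GCG (Ala): third position 4-fold.
Codon 9 GUG (Val): third position 4-fold.
Four-fold degenerate third positions: 6.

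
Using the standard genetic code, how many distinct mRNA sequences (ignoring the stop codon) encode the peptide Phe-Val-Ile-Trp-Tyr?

Phe: 2 codons.
Val: 4 codons.
Ile: 3 codons.
Trp: 1 codon.
Tyr: 2 codons.
2 × 4 × 3 × 1 × 2 = 48.

48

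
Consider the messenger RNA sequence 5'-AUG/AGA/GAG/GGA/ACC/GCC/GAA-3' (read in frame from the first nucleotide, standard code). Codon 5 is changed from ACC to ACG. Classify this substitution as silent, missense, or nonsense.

Position 15 falls in codon 5: ACC → Thr.
After the substitution the codon is ACG → Thr.
Both encode Thr, so the change is synonymous.

silent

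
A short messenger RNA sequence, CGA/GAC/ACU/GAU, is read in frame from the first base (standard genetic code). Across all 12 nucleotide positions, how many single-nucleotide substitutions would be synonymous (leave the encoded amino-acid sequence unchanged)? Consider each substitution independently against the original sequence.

9

Codon 1 (CGA, Arg): 4 synonymous substitutions.
Codon 2 (GAC, Asp): 1 synonymous substitution.
Codon 3 (ACU, Thr): 3 synonymous substitutions.
Codon 4 (GAU, Asp): 1 synonymous substitution.
Total: 4 + 1 + 3 + 1 = 9.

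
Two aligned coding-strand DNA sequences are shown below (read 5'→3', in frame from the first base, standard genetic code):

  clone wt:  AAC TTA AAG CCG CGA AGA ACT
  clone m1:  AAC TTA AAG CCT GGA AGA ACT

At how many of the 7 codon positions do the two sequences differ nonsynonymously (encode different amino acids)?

Codon 1: AAC Asn / AAC Asn — identical.
Codon 2: TTA Leu / TTA Leu — identical.
Codon 3: AAG Lys / AAG Lys — identical.
Codon 4: CCG Pro / CCT Pro — synonymous.
Codon 5: CGA Arg / GGA Gly — nonsynonymous.
Codon 6: AGA Arg / AGA Arg — identical.
Codon 7: ACT Thr / ACT Thr — identical.
Nonsynonymous differences: 1.

1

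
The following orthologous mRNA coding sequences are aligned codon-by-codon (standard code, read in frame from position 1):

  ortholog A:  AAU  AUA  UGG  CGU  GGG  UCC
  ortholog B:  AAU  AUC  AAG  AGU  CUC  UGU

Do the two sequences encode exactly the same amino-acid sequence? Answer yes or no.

Codon 1: AAU Asn / AAU Asn — identical.
Codon 2: AUA Ile / AUC Ile — synonymous.
Codon 3: UGG Trp / AAG Lys — nonsynonymous.
Codon 4: CGU Arg / AGU Ser — nonsynonymous.
Codon 5: GGG Gly / CUC Leu — nonsynonymous.
Codon 6: UCC Ser / UGU Cys — nonsynonymous.
Nonsynonymous differences: 4 → different protein.

no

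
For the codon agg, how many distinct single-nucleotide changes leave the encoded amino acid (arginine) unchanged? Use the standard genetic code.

Position 1: CGG → 1 synonymous.
Position 2: none → 0 synonymous.
Position 3: AGA → 1 synonymous.
Total: 1 + 0 + 1 = 2.

2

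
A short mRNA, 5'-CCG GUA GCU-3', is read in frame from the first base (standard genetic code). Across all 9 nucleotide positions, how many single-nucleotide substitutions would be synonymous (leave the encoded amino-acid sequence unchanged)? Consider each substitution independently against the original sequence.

9

Codon 1 (CCG, Pro): 3 synonymous substitutions.
Codon 2 (GUA, Val): 3 synonymous substitutions.
Codon 3 (GCU, Ala): 3 synonymous substitutions.
Total: 3 + 3 + 3 = 9.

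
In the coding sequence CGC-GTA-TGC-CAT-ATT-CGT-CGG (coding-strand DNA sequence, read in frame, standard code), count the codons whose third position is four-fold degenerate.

Codon 1 CGC (Arg): third position 4-fold.
Codon 2 GTA (Val): third position 4-fold.
Codon 3 TGC (Cys): third position 2-fold.
Codon 4 CAT (His): third position 2-fold.
Codon 5 ATT (Ile): third position 3-fold.
Codon 6 CGT (Arg): third position 4-fold.
Codon 7 CGG (Arg): third position 4-fold.
Four-fold degenerate third positions: 4.

4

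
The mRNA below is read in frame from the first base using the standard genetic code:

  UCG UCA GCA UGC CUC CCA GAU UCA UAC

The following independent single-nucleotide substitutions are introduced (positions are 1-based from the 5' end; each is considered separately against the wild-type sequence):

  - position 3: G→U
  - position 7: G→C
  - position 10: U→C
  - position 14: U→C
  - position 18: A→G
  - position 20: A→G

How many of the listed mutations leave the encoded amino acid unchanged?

Codon 1: UCG (Ser) → UCU (Ser) — synonymous.
Codon 3: GCA (Ala) → CCA (Pro) — missense.
Codon 4: UGC (Cys) → CGC (Arg) — missense.
Codon 5: CUC (Leu) → CCC (Pro) — missense.
Codon 6: CCA (Pro) → CCG (Pro) — synonymous.
Codon 7: GAU (Asp) → GGU (Gly) — missense.
Synonymous: 2 of 6.

2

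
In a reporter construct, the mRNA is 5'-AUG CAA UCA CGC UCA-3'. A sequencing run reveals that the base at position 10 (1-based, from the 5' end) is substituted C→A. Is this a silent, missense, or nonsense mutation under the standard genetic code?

Position 10 falls in codon 4: CGC → Arg.
After the substitution the codon is AGC → Ser.
Arg ≠ Ser, so this is a missense mutation.

missense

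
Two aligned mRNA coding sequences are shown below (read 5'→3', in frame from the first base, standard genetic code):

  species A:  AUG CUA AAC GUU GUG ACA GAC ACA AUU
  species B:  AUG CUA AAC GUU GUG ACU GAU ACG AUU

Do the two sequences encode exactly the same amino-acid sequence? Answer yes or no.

Codon 1: AUG Met / AUG Met — identical.
Codon 2: CUA Leu / CUA Leu — identical.
Codon 3: AAC Asn / AAC Asn — identical.
Codon 4: GUU Val / GUU Val — identical.
Codon 5: GUG Val / GUG Val — identical.
Codon 6: ACA Thr / ACU Thr — synonymous.
Codon 7: GAC Asp / GAU Asp — synonymous.
Codon 8: ACA Thr / ACG Thr — synonymous.
Codon 9: AUU Ile / AUU Ile — identical.
Nonsynonymous differences: 0 → same protein.

yes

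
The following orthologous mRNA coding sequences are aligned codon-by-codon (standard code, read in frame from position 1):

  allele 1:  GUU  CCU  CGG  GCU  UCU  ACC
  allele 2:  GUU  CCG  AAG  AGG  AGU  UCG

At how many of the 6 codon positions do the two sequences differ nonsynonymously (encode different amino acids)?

Codon 1: GUU Val / GUU Val — identical.
Codon 2: CCU Pro / CCG Pro — synonymous.
Codon 3: CGG Arg / AAG Lys — nonsynonymous.
Codon 4: GCU Ala / AGG Arg — nonsynonymous.
Codon 5: UCU Ser / AGU Ser — synonymous.
Codon 6: ACC Thr / UCG Ser — nonsynonymous.
Nonsynonymous differences: 3.

3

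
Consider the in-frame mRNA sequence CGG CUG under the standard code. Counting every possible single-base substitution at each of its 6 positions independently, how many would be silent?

Codon 1 (CGG, Arg): 4 synonymous substitutions.
Codon 2 (CUG, Leu): 4 synonymous substitutions.
Total: 4 + 4 = 8.

8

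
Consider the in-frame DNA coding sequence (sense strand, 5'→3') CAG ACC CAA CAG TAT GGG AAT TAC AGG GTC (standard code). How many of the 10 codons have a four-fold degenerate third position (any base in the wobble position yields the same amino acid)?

3

Codon 1 CAG (Gln): third position 2-fold.
Codon 2 ACC (Thr): third position 4-fold.
Codon 3 CAA (Gln): third position 2-fold.
Codon 4 CAG (Gln): third position 2-fold.
Codon 5 TAT (Tyr): third position 2-fold.
Codon 6 GGG (Gly): third position 4-fold.
Codon 7 AAT (Asn): third position 2-fold.
Codon 8 TAC (Tyr): third position 2-fold.
Codon 9 AGG (Arg): third position 2-fold.
Codon 10 GTC (Val): third position 4-fold.
Four-fold degenerate third positions: 3.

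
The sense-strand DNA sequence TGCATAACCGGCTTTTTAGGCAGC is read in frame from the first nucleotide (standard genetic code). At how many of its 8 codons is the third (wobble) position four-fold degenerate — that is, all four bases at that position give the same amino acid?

3

Codon 1 TGC (Cys): third position 2-fold.
Codon 2 ATA (Ile): third position 3-fold.
Codon 3 ACC (Thr): third position 4-fold.
Codon 4 GGC (Gly): third position 4-fold.
Codon 5 TTT (Phe): third position 2-fold.
Codon 6 TTA (Leu): third position 2-fold.
Codon 7 GGC (Gly): third position 4-fold.
Codon 8 AGC (Ser): third position 2-fold.
Four-fold degenerate third positions: 3.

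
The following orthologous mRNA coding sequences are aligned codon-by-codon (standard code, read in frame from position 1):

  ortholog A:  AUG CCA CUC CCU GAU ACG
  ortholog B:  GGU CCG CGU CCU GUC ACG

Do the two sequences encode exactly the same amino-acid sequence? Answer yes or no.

no

Codon 1: AUG Met / GGU Gly — nonsynonymous.
Codon 2: CCA Pro / CCG Pro — synonymous.
Codon 3: CUC Leu / CGU Arg — nonsynonymous.
Codon 4: CCU Pro / CCU Pro — identical.
Codon 5: GAU Asp / GUC Val — nonsynonymous.
Codon 6: ACG Thr / ACG Thr — identical.
Nonsynonymous differences: 3 → different protein.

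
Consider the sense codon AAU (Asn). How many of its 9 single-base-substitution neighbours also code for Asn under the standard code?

1

Position 1: none → 0 synonymous.
Position 2: none → 0 synonymous.
Position 3: AAC → 1 synonymous.
Total: 0 + 0 + 1 = 1.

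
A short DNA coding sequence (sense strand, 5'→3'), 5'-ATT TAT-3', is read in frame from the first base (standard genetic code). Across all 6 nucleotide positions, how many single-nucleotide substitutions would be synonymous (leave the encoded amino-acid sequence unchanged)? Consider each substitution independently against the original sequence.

3

Codon 1 (ATT, Ile): 2 synonymous substitutions.
Codon 2 (TAT, Tyr): 1 synonymous substitution.
Total: 2 + 1 = 3.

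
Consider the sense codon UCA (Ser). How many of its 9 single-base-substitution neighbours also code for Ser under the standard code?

3

Position 1: none → 0 synonymous.
Position 2: none → 0 synonymous.
Position 3: UCU, UCC, UCG → 3 synonymous.
Total: 0 + 0 + 3 = 3.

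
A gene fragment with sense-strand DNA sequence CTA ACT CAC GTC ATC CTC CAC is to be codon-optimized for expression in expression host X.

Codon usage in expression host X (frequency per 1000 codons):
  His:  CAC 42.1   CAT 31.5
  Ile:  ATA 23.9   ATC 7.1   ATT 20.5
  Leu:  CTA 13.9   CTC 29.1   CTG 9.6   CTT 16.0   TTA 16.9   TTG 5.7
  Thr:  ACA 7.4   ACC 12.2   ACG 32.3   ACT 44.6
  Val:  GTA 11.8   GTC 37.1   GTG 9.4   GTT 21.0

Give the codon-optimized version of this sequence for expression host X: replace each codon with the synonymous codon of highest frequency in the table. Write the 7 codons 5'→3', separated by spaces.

Codon 1 (Leu): best is CTC at 29.1.
Codon 2 (Thr): best is ACT at 44.6.
Codon 3 (His): best is CAC at 42.1.
Codon 4 (Val): best is GTC at 37.1.
Codon 5 (Ile): best is ATA at 23.9.
Codon 6 (Leu): best is CTC at 29.1.
Codon 7 (His): best is CAC at 42.1.

CTC ACT CAC GTC ATA CTC CAC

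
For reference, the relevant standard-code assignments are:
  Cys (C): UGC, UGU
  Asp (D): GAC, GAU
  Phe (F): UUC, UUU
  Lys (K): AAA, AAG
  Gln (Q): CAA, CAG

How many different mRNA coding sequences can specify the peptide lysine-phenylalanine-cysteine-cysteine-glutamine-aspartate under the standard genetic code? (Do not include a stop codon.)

Lys: 2 codons.
Phe: 2 codons.
Cys: 2 codons.
Cys: 2 codons.
Gln: 2 codons.
Asp: 2 codons.
2 × 2 × 2 × 2 × 2 × 2 = 64.

64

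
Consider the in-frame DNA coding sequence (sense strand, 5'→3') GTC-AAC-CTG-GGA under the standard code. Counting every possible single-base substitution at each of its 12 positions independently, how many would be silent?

Codon 1 (GTC, Val): 3 synonymous substitutions.
Codon 2 (AAC, Asn): 1 synonymous substitution.
Codon 3 (CTG, Leu): 4 synonymous substitutions.
Codon 4 (GGA, Gly): 3 synonymous substitutions.
Total: 3 + 1 + 4 + 3 = 11.

11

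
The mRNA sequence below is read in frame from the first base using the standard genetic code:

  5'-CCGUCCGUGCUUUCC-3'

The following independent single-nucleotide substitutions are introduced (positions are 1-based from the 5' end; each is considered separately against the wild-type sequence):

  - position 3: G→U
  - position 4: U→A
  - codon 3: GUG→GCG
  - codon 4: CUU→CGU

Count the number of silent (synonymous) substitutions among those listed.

1

Codon 1: CCG (Pro) → CCU (Pro) — synonymous.
Codon 2: UCC (Ser) → ACC (Thr) — missense.
Codon 3: GUG (Val) → GCG (Ala) — missense.
Codon 4: CUU (Leu) → CGU (Arg) — missense.
Synonymous: 1 of 4.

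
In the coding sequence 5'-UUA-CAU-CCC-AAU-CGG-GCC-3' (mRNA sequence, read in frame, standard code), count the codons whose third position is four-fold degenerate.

Codon 1 UUA (Leu): third position 2-fold.
Codon 2 CAU (His): third position 2-fold.
Codon 3 CCC (Pro): third position 4-fold.
Codon 4 AAU (Asn): third position 2-fold.
Codon 5 CGG (Arg): third position 4-fold.
Codon 6 GCC (Ala): third position 4-fold.
Four-fold degenerate third positions: 3.

3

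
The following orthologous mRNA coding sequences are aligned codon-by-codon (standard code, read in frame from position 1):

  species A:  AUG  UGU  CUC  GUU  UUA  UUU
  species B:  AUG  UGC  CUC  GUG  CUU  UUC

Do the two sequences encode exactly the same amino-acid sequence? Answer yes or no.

Codon 1: AUG Met / AUG Met — identical.
Codon 2: UGU Cys / UGC Cys — synonymous.
Codon 3: CUC Leu / CUC Leu — identical.
Codon 4: GUU Val / GUG Val — synonymous.
Codon 5: UUA Leu / CUU Leu — synonymous.
Codon 6: UUU Phe / UUC Phe — synonymous.
Nonsynonymous differences: 0 → same protein.

yes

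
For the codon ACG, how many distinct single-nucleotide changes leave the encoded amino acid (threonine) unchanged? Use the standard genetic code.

Position 1: none → 0 synonymous.
Position 2: none → 0 synonymous.
Position 3: ACT, ACC, ACA → 3 synonymous.
Total: 0 + 0 + 3 = 3.

3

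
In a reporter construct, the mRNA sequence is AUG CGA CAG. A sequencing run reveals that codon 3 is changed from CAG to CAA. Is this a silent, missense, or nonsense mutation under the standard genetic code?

silent

Position 9 falls in codon 3: CAG → Gln.
After the substitution the codon is CAA → Gln.
Both encode Gln, so the change is synonymous.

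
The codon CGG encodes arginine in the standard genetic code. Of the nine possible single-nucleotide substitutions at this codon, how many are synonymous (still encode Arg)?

4

Position 1: AGG → 1 synonymous.
Position 2: none → 0 synonymous.
Position 3: CGT, CGC, CGA → 3 synonymous.
Total: 1 + 0 + 3 = 4.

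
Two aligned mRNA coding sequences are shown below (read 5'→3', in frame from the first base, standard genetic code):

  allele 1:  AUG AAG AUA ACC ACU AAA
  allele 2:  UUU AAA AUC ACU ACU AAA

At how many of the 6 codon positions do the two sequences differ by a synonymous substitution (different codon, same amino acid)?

3

Codon 1: AUG Met / UUU Phe — nonsynonymous.
Codon 2: AAG Lys / AAA Lys — synonymous.
Codon 3: AUA Ile / AUC Ile — synonymous.
Codon 4: ACC Thr / ACU Thr — synonymous.
Codon 5: ACU Thr / ACU Thr — identical.
Codon 6: AAA Lys / AAA Lys — identical.
Synonymous differences: 3.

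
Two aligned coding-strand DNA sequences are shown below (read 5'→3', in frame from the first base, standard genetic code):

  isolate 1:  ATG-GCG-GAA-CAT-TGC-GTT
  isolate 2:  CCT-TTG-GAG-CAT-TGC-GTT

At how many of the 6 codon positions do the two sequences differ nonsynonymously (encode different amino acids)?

2

Codon 1: ATG Met / CCT Pro — nonsynonymous.
Codon 2: GCG Ala / TTG Leu — nonsynonymous.
Codon 3: GAA Glu / GAG Glu — synonymous.
Codon 4: CAT His / CAT His — identical.
Codon 5: TGC Cys / TGC Cys — identical.
Codon 6: GTT Val / GTT Val — identical.
Nonsynonymous differences: 2.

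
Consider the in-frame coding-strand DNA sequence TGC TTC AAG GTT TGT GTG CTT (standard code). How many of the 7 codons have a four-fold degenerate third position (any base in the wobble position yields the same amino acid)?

Codon 1 TGC (Cys): third position 2-fold.
Codon 2 TTC (Phe): third position 2-fold.
Codon 3 AAG (Lys): third position 2-fold.
Codon 4 GTT (Val): third position 4-fold.
Codon 5 TGT (Cys): third position 2-fold.
Codon 6 GTG (Val): third position 4-fold.
Codon 7 CTT (Leu): third position 4-fold.
Four-fold degenerate third positions: 3.

3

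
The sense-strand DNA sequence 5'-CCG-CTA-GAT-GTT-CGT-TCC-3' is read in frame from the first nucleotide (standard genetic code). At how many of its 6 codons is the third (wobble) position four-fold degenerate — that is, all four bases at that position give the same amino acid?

Codon 1 CCG (Pro): third position 4-fold.
Codon 2 CTA (Leu): third position 4-fold.
Codon 3 GAT (Asp): third position 2-fold.
Codon 4 GTT (Val): third position 4-fold.
Codon 5 CGT (Arg): third position 4-fold.
Codon 6 TCC (Ser): third position 4-fold.
Four-fold degenerate third positions: 5.

5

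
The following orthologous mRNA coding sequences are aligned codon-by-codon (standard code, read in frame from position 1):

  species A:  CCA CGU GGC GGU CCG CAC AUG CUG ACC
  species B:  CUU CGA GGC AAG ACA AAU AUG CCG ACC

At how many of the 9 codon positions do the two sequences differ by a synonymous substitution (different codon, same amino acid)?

Codon 1: CCA Pro / CUU Leu — nonsynonymous.
Codon 2: CGU Arg / CGA Arg — synonymous.
Codon 3: GGC Gly / GGC Gly — identical.
Codon 4: GGU Gly / AAG Lys — nonsynonymous.
Codon 5: CCG Pro / ACA Thr — nonsynonymous.
Codon 6: CAC His / AAU Asn — nonsynonymous.
Codon 7: AUG Met / AUG Met — identical.
Codon 8: CUG Leu / CCG Pro — nonsynonymous.
Codon 9: ACC Thr / ACC Thr — identical.
Synonymous differences: 1.

1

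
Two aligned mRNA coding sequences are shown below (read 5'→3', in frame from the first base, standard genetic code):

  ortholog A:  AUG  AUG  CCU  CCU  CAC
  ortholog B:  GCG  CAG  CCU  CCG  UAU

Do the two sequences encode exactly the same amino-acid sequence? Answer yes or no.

Codon 1: AUG Met / GCG Ala — nonsynonymous.
Codon 2: AUG Met / CAG Gln — nonsynonymous.
Codon 3: CCU Pro / CCU Pro — identical.
Codon 4: CCU Pro / CCG Pro — synonymous.
Codon 5: CAC His / UAU Tyr — nonsynonymous.
Nonsynonymous differences: 3 → different protein.

no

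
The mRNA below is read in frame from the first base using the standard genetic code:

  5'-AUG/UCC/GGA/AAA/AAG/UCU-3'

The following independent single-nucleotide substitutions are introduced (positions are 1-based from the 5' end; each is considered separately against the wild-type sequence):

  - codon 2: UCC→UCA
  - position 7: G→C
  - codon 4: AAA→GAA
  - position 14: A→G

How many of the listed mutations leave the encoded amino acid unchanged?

Codon 2: UCC (Ser) → UCA (Ser) — synonymous.
Codon 3: GGA (Gly) → CGA (Arg) — missense.
Codon 4: AAA (Lys) → GAA (Glu) — missense.
Codon 5: AAG (Lys) → AGG (Arg) — missense.
Synonymous: 1 of 4.

1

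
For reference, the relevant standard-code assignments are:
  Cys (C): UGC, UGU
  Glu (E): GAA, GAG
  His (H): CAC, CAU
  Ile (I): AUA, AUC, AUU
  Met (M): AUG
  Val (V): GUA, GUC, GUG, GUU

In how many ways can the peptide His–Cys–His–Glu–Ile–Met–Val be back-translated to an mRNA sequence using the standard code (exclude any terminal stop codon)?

His: 2 codons.
Cys: 2 codons.
His: 2 codons.
Glu: 2 codons.
Ile: 3 codons.
Met: 1 codon.
Val: 4 codons.
2 × 2 × 2 × 2 × 3 × 1 × 4 = 192.

192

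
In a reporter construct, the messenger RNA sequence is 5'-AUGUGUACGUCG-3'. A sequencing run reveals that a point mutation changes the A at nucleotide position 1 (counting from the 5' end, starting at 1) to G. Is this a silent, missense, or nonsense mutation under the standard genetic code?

missense

Position 1 falls in codon 1: AUG → Met.
After the substitution the codon is GUG → Val.
Met ≠ Val, so this is a missense mutation.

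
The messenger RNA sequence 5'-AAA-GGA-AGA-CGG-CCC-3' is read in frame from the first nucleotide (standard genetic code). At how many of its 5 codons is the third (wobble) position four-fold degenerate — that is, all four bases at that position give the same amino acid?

Codon 1 AAA (Lys): third position 2-fold.
Codon 2 GGA (Gly): third position 4-fold.
Codon 3 AGA (Arg): third position 2-fold.
Codon 4 CGG (Arg): third position 4-fold.
Codon 5 CCC (Pro): third position 4-fold.
Four-fold degenerate third positions: 3.

3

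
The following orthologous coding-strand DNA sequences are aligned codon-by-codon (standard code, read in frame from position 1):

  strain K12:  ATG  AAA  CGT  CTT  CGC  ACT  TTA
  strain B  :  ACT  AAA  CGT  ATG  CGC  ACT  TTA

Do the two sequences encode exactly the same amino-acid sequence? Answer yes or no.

no

Codon 1: ATG Met / ACT Thr — nonsynonymous.
Codon 2: AAA Lys / AAA Lys — identical.
Codon 3: CGT Arg / CGT Arg — identical.
Codon 4: CTT Leu / ATG Met — nonsynonymous.
Codon 5: CGC Arg / CGC Arg — identical.
Codon 6: ACT Thr / ACT Thr — identical.
Codon 7: TTA Leu / TTA Leu — identical.
Nonsynonymous differences: 2 → different protein.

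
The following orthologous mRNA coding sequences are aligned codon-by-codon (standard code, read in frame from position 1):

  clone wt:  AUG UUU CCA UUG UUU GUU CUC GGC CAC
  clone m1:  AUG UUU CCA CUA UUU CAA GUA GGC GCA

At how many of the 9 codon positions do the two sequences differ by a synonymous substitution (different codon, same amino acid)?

Codon 1: AUG Met / AUG Met — identical.
Codon 2: UUU Phe / UUU Phe — identical.
Codon 3: CCA Pro / CCA Pro — identical.
Codon 4: UUG Leu / CUA Leu — synonymous.
Codon 5: UUU Phe / UUU Phe — identical.
Codon 6: GUU Val / CAA Gln — nonsynonymous.
Codon 7: CUC Leu / GUA Val — nonsynonymous.
Codon 8: GGC Gly / GGC Gly — identical.
Codon 9: CAC His / GCA Ala — nonsynonymous.
Synonymous differences: 1.

1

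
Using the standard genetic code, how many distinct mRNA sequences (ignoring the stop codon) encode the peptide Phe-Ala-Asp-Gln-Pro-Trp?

128

Phe: 2 codons.
Ala: 4 codons.
Asp: 2 codons.
Gln: 2 codons.
Pro: 4 codons.
Trp: 1 codon.
2 × 4 × 2 × 2 × 4 × 1 = 128.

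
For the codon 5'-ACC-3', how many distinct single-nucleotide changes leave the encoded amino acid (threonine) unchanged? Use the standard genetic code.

3

Position 1: none → 0 synonymous.
Position 2: none → 0 synonymous.
Position 3: ACU, ACA, ACG → 3 synonymous.
Total: 0 + 0 + 3 = 3.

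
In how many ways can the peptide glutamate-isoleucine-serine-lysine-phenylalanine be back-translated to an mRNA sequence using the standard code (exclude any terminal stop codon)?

Glu: 2 codons.
Ile: 3 codons.
Ser: 6 codons.
Lys: 2 codons.
Phe: 2 codons.
2 × 3 × 6 × 2 × 2 = 144.

144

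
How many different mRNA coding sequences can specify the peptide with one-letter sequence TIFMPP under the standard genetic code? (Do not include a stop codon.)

Thr: 4 codons.
Ile: 3 codons.
Phe: 2 codons.
Met: 1 codon.
Pro: 4 codons.
Pro: 4 codons.
4 × 3 × 2 × 1 × 4 × 4 = 384.

384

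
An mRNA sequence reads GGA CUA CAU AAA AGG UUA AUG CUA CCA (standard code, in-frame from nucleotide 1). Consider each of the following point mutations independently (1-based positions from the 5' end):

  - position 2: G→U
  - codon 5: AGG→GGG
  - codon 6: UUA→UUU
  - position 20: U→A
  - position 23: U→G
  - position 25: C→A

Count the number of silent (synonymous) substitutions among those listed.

0

Codon 1: GGA (Gly) → GUA (Val) — missense.
Codon 5: AGG (Arg) → GGG (Gly) — missense.
Codon 6: UUA (Leu) → UUU (Phe) — missense.
Codon 7: AUG (Met) → AAG (Lys) — missense.
Codon 8: CUA (Leu) → CGA (Arg) — missense.
Codon 9: CCA (Pro) → ACA (Thr) — missense.
Synonymous: 0 of 6.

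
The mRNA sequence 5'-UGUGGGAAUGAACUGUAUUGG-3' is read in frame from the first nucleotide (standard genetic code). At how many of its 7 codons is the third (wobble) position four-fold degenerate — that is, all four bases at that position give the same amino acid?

Codon 1 UGU (Cys): third position 2-fold.
Codon 2 GGG (Gly): third position 4-fold.
Codon 3 AAU (Asn): third position 2-fold.
Codon 4 GAA (Glu): third position 2-fold.
Codon 5 CUG (Leu): third position 4-fold.
Codon 6 UAU (Tyr): third position 2-fold.
Codon 7 UGG (Trp): third position 1-fold.
Four-fold degenerate third positions: 2.

2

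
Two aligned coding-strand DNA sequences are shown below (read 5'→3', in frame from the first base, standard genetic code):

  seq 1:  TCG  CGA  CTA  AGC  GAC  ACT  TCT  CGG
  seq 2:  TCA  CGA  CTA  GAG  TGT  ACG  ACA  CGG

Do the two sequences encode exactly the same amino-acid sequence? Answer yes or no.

Codon 1: TCG Ser / TCA Ser — synonymous.
Codon 2: CGA Arg / CGA Arg — identical.
Codon 3: CTA Leu / CTA Leu — identical.
Codon 4: AGC Ser / GAG Glu — nonsynonymous.
Codon 5: GAC Asp / TGT Cys — nonsynonymous.
Codon 6: ACT Thr / ACG Thr — synonymous.
Codon 7: TCT Ser / ACA Thr — nonsynonymous.
Codon 8: CGG Arg / CGG Arg — identical.
Nonsynonymous differences: 3 → different protein.

no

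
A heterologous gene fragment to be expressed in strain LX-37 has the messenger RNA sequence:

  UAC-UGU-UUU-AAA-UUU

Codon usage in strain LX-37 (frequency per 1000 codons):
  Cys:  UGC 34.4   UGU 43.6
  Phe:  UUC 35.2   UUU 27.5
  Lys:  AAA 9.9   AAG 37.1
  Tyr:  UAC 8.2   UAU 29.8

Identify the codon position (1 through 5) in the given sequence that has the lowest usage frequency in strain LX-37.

1

Codon 1 UAC (Tyr): 8.2 per 1000.
Codon 2 UGU (Cys): 43.6 per 1000.
Codon 3 UUU (Phe): 27.5 per 1000.
Codon 4 AAA (Lys): 9.9 per 1000.
Codon 5 UUU (Phe): 27.5 per 1000.
Lowest frequency is 8.2 at codon 1.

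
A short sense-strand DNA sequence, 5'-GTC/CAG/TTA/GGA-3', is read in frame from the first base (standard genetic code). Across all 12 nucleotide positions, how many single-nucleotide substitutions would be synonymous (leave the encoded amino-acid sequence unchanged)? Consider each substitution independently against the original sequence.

9

Codon 1 (GTC, Val): 3 synonymous substitutions.
Codon 2 (CAG, Gln): 1 synonymous substitution.
Codon 3 (TTA, Leu): 2 synonymous substitutions.
Codon 4 (GGA, Gly): 3 synonymous substitutions.
Total: 3 + 1 + 2 + 3 = 9.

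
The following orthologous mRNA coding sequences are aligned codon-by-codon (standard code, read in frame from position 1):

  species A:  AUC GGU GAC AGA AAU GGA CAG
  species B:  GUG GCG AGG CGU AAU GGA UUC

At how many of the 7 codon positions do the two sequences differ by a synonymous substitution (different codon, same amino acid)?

1

Codon 1: AUC Ile / GUG Val — nonsynonymous.
Codon 2: GGU Gly / GCG Ala — nonsynonymous.
Codon 3: GAC Asp / AGG Arg — nonsynonymous.
Codon 4: AGA Arg / CGU Arg — synonymous.
Codon 5: AAU Asn / AAU Asn — identical.
Codon 6: GGA Gly / GGA Gly — identical.
Codon 7: CAG Gln / UUC Phe — nonsynonymous.
Synonymous differences: 1.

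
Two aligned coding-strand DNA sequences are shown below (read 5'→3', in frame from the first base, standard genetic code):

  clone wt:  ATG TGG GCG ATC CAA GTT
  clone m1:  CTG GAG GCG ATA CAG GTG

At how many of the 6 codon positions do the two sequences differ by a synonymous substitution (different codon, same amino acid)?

Codon 1: ATG Met / CTG Leu — nonsynonymous.
Codon 2: TGG Trp / GAG Glu — nonsynonymous.
Codon 3: GCG Ala / GCG Ala — identical.
Codon 4: ATC Ile / ATA Ile — synonymous.
Codon 5: CAA Gln / CAG Gln — synonymous.
Codon 6: GTT Val / GTG Val — synonymous.
Synonymous differences: 3.

3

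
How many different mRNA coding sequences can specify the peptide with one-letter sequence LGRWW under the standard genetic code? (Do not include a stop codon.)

144

Leu: 6 codons.
Gly: 4 codons.
Arg: 6 codons.
Trp: 1 codon.
Trp: 1 codon.
6 × 4 × 6 × 1 × 1 = 144.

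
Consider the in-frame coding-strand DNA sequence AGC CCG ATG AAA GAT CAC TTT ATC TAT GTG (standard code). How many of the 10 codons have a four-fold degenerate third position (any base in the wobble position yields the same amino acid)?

Codon 1 AGC (Ser): third position 2-fold.
Codon 2 CCG (Pro): third position 4-fold.
Codon 3 ATG (Met): third position 1-fold.
Codon 4 AAA (Lys): third position 2-fold.
Codon 5 GAT (Asp): third position 2-fold.
Codon 6 CAC (His): third position 2-fold.
Codon 7 TTT (Phe): third position 2-fold.
Codon 8 ATC (Ile): third position 3-fold.
Codon 9 TAT (Tyr): third position 2-fold.
Codon 10 GTG (Val): third position 4-fold.
Four-fold degenerate third positions: 2.

2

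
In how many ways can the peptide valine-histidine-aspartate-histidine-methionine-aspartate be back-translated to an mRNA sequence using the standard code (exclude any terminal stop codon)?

Val: 4 codons.
His: 2 codons.
Asp: 2 codons.
His: 2 codons.
Met: 1 codon.
Asp: 2 codons.
4 × 2 × 2 × 2 × 1 × 2 = 64.

64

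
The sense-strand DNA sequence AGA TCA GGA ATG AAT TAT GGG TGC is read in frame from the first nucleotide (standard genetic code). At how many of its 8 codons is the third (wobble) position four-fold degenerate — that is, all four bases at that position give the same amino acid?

Codon 1 AGA (Arg): third position 2-fold.
Codon 2 TCA (Ser): third position 4-fold.
Codon 3 GGA (Gly): third position 4-fold.
Codon 4 ATG (Met): third position 1-fold.
Codon 5 AAT (Asn): third position 2-fold.
Codon 6 TAT (Tyr): third position 2-fold.
Codon 7 GGG (Gly): third position 4-fold.
Codon 8 TGC (Cys): third position 2-fold.
Four-fold degenerate third positions: 3.

3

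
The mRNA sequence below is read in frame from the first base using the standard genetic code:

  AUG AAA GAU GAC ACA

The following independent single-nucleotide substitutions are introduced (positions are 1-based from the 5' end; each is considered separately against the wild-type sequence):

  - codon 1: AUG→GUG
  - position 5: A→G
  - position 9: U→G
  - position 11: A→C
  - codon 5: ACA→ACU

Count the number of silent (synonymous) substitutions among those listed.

1

Codon 1: AUG (Met) → GUG (Val) — missense.
Codon 2: AAA (Lys) → AGA (Arg) — missense.
Codon 3: GAU (Asp) → GAG (Glu) — missense.
Codon 4: GAC (Asp) → GCC (Ala) — missense.
Codon 5: ACA (Thr) → ACU (Thr) — synonymous.
Synonymous: 1 of 5.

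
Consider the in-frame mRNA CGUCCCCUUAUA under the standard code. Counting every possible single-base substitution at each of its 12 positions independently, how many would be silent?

Codon 1 (CGU, Arg): 3 synonymous substitutions.
Codon 2 (CCC, Pro): 3 synonymous substitutions.
Codon 3 (CUU, Leu): 3 synonymous substitutions.
Codon 4 (AUA, Ile): 2 synonymous substitutions.
Total: 3 + 3 + 3 + 2 = 11.

11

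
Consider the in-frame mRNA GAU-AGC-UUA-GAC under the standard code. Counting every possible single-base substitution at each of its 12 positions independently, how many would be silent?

Codon 1 (GAU, Asp): 1 synonymous substitution.
Codon 2 (AGC, Ser): 1 synonymous substitution.
Codon 3 (UUA, Leu): 2 synonymous substitutions.
Codon 4 (GAC, Asp): 1 synonymous substitution.
Total: 1 + 1 + 2 + 1 = 5.

5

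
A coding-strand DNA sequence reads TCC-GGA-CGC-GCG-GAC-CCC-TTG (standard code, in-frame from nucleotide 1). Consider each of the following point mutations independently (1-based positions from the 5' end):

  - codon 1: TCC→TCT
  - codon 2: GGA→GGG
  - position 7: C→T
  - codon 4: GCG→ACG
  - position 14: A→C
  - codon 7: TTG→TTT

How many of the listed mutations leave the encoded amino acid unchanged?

Codon 1: TCC (Ser) → TCT (Ser) — synonymous.
Codon 2: GGA (Gly) → GGG (Gly) — synonymous.
Codon 3: CGC (Arg) → TGC (Cys) — missense.
Codon 4: GCG (Ala) → ACG (Thr) — missense.
Codon 5: GAC (Asp) → GCC (Ala) — missense.
Codon 7: TTG (Leu) → TTT (Phe) — missense.
Synonymous: 2 of 6.

2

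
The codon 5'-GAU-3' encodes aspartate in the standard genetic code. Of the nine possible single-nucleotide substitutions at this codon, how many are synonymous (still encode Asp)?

1

Position 1: none → 0 synonymous.
Position 2: none → 0 synonymous.
Position 3: GAC → 1 synonymous.
Total: 0 + 0 + 1 = 1.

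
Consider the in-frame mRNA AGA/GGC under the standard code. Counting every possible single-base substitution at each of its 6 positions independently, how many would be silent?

5

Codon 1 (AGA, Arg): 2 synonymous substitutions.
Codon 2 (GGC, Gly): 3 synonymous substitutions.
Total: 2 + 3 = 5.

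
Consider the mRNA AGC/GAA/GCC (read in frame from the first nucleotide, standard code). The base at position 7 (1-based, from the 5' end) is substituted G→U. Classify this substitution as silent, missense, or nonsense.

Position 7 falls in codon 3: GCC → Ala.
After the substitution the codon is UCC → Ser.
Ala ≠ Ser, so this is a missense mutation.

missense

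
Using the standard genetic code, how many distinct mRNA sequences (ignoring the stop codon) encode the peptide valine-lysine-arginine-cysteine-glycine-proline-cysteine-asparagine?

Val: 4 codons.
Lys: 2 codons.
Arg: 6 codons.
Cys: 2 codons.
Gly: 4 codons.
Pro: 4 codons.
Cys: 2 codons.
Asn: 2 codons.
4 × 2 × 6 × 2 × 4 × 4 × 2 × 2 = 6144.

6144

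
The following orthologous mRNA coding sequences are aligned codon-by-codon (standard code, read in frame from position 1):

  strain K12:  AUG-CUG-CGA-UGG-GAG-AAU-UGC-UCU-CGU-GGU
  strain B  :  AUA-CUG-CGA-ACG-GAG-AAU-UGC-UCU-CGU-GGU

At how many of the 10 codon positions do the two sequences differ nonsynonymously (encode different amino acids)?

Codon 1: AUG Met / AUA Ile — nonsynonymous.
Codon 2: CUG Leu / CUG Leu — identical.
Codon 3: CGA Arg / CGA Arg — identical.
Codon 4: UGG Trp / ACG Thr — nonsynonymous.
Codon 5: GAG Glu / GAG Glu — identical.
Codon 6: AAU Asn / AAU Asn — identical.
Codon 7: UGC Cys / UGC Cys — identical.
Codon 8: UCU Ser / UCU Ser — identical.
Codon 9: CGU Arg / CGU Arg — identical.
Codon 10: GGU Gly / GGU Gly — identical.
Nonsynonymous differences: 2.

2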